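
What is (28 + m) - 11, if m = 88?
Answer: 105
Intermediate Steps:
(28 + m) - 11 = (28 + 88) - 11 = 116 - 11 = 105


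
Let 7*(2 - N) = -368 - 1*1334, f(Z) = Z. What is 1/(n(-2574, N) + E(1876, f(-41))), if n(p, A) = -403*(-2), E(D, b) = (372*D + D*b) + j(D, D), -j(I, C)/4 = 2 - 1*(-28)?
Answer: 1/621642 ≈ 1.6086e-6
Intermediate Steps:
j(I, C) = -120 (j(I, C) = -4*(2 - 1*(-28)) = -4*(2 + 28) = -4*30 = -120)
E(D, b) = -120 + 372*D + D*b (E(D, b) = (372*D + D*b) - 120 = -120 + 372*D + D*b)
N = 1716/7 (N = 2 - (-368 - 1*1334)/7 = 2 - (-368 - 1334)/7 = 2 - ⅐*(-1702) = 2 + 1702/7 = 1716/7 ≈ 245.14)
n(p, A) = 806
1/(n(-2574, N) + E(1876, f(-41))) = 1/(806 + (-120 + 372*1876 + 1876*(-41))) = 1/(806 + (-120 + 697872 - 76916)) = 1/(806 + 620836) = 1/621642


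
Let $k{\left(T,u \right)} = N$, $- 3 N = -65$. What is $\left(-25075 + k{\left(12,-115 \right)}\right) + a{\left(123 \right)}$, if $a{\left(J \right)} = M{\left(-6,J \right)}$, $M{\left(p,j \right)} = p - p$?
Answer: $- \frac{75160}{3} \approx -25053.0$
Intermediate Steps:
$N = \frac{65}{3}$ ($N = \left(- \frac{1}{3}\right) \left(-65\right) = \frac{65}{3} \approx 21.667$)
$k{\left(T,u \right)} = \frac{65}{3}$
$M{\left(p,j \right)} = 0$
$a{\left(J \right)} = 0$
$\left(-25075 + k{\left(12,-115 \right)}\right) + a{\left(123 \right)} = \left(-25075 + \frac{65}{3}\right) + 0 = - \frac{75160}{3} + 0 = - \frac{75160}{3}$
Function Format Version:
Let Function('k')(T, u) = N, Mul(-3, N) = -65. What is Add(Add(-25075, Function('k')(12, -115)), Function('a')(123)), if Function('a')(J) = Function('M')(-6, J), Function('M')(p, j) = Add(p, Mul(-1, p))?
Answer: Rational(-75160, 3) ≈ -25053.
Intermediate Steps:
N = Rational(65, 3) (N = Mul(Rational(-1, 3), -65) = Rational(65, 3) ≈ 21.667)
Function('k')(T, u) = Rational(65, 3)
Function('M')(p, j) = 0
Function('a')(J) = 0
Add(Add(-25075, Function('k')(12, -115)), Function('a')(123)) = Add(Add(-25075, Rational(65, 3)), 0) = Add(Rational(-75160, 3), 0) = Rational(-75160, 3)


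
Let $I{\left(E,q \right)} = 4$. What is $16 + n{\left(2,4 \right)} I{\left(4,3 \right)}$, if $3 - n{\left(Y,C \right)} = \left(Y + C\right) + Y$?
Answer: $-4$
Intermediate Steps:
$n{\left(Y,C \right)} = 3 - C - 2 Y$ ($n{\left(Y,C \right)} = 3 - \left(\left(Y + C\right) + Y\right) = 3 - \left(\left(C + Y\right) + Y\right) = 3 - \left(C + 2 Y\right) = 3 - C - 2 Y$)
$16 + n{\left(2,4 \right)} I{\left(4,3 \right)} = 16 + \left(3 - 4 - 4\right) 4 = 16 - 20 = -4$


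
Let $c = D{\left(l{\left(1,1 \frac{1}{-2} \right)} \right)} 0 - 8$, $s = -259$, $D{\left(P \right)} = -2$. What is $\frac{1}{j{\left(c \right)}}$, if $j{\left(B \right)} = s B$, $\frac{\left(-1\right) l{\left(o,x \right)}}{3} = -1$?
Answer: $\frac{1}{2072} \approx 0.00048263$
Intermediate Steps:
$l{\left(o,x \right)} = 3$ ($l{\left(o,x \right)} = \left(-3\right) \left(-1\right) = 3$)
$c = -8$ ($c = \left(-2\right) 0 - 8 = 0 - 8 = -8$)
$j{\left(B \right)} = - 259 B$
$\frac{1}{j{\left(c \right)}} = \frac{1}{\left(-259\right) \left(-8\right)} = \frac{1}{2072}$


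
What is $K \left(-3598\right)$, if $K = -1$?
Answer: $3598$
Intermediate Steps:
$K \left(-3598\right) = \left(-1\right) \left(-3598\right) = 3598$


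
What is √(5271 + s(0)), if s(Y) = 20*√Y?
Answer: √5271 ≈ 72.602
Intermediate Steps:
√(5271 + s(0)) = √(5271 + 20*√0) = √(5271 + 20*0) = √(5271 + 0) = √5271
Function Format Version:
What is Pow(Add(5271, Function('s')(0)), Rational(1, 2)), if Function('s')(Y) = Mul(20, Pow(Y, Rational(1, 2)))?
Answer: Pow(5271, Rational(1, 2)) ≈ 72.602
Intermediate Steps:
Pow(Add(5271, Function('s')(0)), Rational(1, 2)) = Pow(Add(5271, Mul(20, Pow(0, Rational(1, 2)))), Rational(1, 2)) = Pow(Add(5271, Mul(20, 0)), Rational(1, 2)) = Pow(Add(5271, 0), Rational(1, 2)) = Pow(5271, Rational(1, 2))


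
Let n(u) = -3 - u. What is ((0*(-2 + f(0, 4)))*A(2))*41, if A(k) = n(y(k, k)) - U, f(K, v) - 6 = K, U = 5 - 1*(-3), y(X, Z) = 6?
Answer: 0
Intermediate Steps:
U = 8 (U = 5 + 3 = 8)
f(K, v) = 6 + K
A(k) = -17 (A(k) = (-3 - 1*6) - 1*8 = (-3 - 6) - 8 = -9 - 8 = -17)
((0*(-2 + f(0, 4)))*A(2))*41 = ((0*(-2 + (6 + 0)))*(-17))*41 = ((0*(-2 + 6))*(-17))*41 = ((0*4)*(-17))*41 = (0*(-17))*41 = 0*41 = 0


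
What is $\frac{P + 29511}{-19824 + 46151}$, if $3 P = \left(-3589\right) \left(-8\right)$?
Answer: $\frac{117245}{78981} \approx 1.4845$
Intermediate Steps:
$P = \frac{28712}{3}$ ($P = \frac{\left(-3589\right) \left(-8\right)}{3} = \frac{1}{3} \cdot 28712 = \frac{28712}{3} \approx 9570.7$)
$\frac{P + 29511}{-19824 + 46151} = \frac{\frac{28712}{3} + 29511}{-19824 + 46151} = \frac{117245}{3 \cdot 26327} = \frac{117245}{3} \cdot \frac{1}{26327} = \frac{117245}{78981}$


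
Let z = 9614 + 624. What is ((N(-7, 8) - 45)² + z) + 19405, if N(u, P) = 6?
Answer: 31164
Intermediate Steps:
z = 10238
((N(-7, 8) - 45)² + z) + 19405 = ((6 - 45)² + 10238) + 19405 = ((-39)² + 10238) + 19405 = (1521 + 10238) + 19405 = 11759 + 19405 = 31164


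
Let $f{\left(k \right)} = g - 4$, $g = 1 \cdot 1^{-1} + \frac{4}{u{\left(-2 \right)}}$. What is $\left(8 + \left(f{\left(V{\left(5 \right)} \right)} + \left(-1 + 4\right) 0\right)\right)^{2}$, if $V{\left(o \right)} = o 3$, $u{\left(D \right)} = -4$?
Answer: $16$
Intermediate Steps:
$V{\left(o \right)} = 3 o$
$g = 0$ ($g = 1 \cdot 1^{-1} + \frac{4}{-4} = 1 \cdot 1 + 4 \left(- \frac{1}{4}\right) = 1 - 1 = 0$)
$f{\left(k \right)} = -4$ ($f{\left(k \right)} = 0 - 4 = -4$)
$\left(8 + \left(f{\left(V{\left(5 \right)} \right)} + \left(-1 + 4\right) 0\right)\right)^{2} = \left(8 - \left(4 - \left(-1 + 4\right) 0\right)\right)^{2} = \left(8 + \left(-4 + 3 \cdot 0\right)\right)^{2} = \left(8 + \left(-4 + 0\right)\right)^{2} = \left(8 - 4\right)^{2} = 4^{2} = 16$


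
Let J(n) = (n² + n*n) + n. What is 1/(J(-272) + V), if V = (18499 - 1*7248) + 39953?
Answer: 1/198900 ≈ 5.0277e-6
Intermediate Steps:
J(n) = n + 2*n² (J(n) = (n² + n²) + n = 2*n² + n = n + 2*n²)
V = 51204 (V = (18499 - 7248) + 39953 = 11251 + 39953 = 51204)
1/(J(-272) + V) = 1/(-272*(1 + 2*(-272)) + 51204) = 1/(-272*(1 - 544) + 51204) = 1/(-272*(-543) + 51204) = 1/(147696 + 51204) = 1/198900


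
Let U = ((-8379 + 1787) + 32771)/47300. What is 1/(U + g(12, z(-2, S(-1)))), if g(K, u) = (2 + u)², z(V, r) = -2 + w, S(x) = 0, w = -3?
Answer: 47300/451879 ≈ 0.10467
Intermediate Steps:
z(V, r) = -5 (z(V, r) = -2 - 3 = -5)
U = 26179/47300 (U = (-6592 + 32771)*(1/47300) = 26179*(1/47300) = 26179/47300 ≈ 0.55347)
1/(U + g(12, z(-2, S(-1)))) = 1/(26179/47300 + (2 - 5)²) = 1/(26179/47300 + (-3)²) = 1/(26179/47300 + 9) = 1/(451879/47300) = 47300/451879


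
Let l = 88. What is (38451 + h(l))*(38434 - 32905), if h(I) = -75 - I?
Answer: 211694352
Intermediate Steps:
(38451 + h(l))*(38434 - 32905) = (38451 + (-75 - 1*88))*(38434 - 32905) = (38451 + (-75 - 88))*5529 = (38451 - 163)*5529 = 38288*5529 = 211694352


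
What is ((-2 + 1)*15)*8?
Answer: -120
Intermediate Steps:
((-2 + 1)*15)*8 = -1*15*8 = -15*8 = -120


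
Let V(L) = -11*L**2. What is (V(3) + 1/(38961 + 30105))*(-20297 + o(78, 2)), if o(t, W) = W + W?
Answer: 138754057169/69066 ≈ 2.0090e+6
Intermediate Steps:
o(t, W) = 2*W
(V(3) + 1/(38961 + 30105))*(-20297 + o(78, 2)) = (-11*3**2 + 1/(38961 + 30105))*(-20297 + 2*2) = (-11*9 + 1/69066)*(-20297 + 4) = (-99 + 1/69066)*(-20293) = -6837533/69066*(-20293) = 138754057169/69066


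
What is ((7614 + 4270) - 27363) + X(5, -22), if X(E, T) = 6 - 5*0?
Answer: -15473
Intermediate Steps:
X(E, T) = 6 (X(E, T) = 6 + 0 = 6)
((7614 + 4270) - 27363) + X(5, -22) = ((7614 + 4270) - 27363) + 6 = (11884 - 27363) + 6 = -15479 + 6 = -15473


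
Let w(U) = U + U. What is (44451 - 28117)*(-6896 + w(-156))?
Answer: -117735472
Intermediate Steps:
w(U) = 2*U
(44451 - 28117)*(-6896 + w(-156)) = (44451 - 28117)*(-6896 + 2*(-156)) = 16334*(-6896 - 312) = 16334*(-7208) = -117735472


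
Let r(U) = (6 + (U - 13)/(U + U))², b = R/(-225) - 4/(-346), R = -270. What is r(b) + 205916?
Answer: 904639125497/4393216 ≈ 2.0592e+5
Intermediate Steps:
b = 1048/865 (b = -270/(-225) - 4/(-346) = -270*(-1/225) - 4*(-1/346) = 6/5 + 2/173 = 1048/865 ≈ 1.2116)
r(U) = (6 + (-13 + U)/(2*U))² (r(U) = (6 + (-13 + U)/((2*U)))² = (6 + (-13 + U)*(1/(2*U)))² = (6 + (-13 + U)/(2*U))²)
r(b) + 205916 = 169*(-1 + 1048/865)²/(4*(1048/865)²) + 205916 = (169/4)*(748225/1098304)*(183/865)² + 205916 = (169/4)*(748225/1098304)*(33489/748225) + 205916 = 5659641/4393216 + 205916 = 904639125497/4393216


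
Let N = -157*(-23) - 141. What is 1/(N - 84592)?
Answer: -1/81122 ≈ -1.2327e-5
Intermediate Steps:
N = 3470 (N = 3611 - 141 = 3470)
1/(N - 84592) = 1/(3470 - 84592) = 1/(-81122) = -1/81122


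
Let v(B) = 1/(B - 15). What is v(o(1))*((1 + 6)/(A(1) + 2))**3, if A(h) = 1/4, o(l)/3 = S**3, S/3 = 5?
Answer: 10976/3685095 ≈ 0.0029785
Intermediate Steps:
S = 15 (S = 3*5 = 15)
o(l) = 10125 (o(l) = 3*15**3 = 3*3375 = 10125)
A(h) = 1/4
v(B) = 1/(-15 + B)
v(o(1))*((1 + 6)/(A(1) + 2))**3 = ((1 + 6)/(1/4 + 2))**3/(-15 + 10125) = (7/(9/4))**3/10110 = (7*(4/9))**3/10110 = (28/9)**3/10110 = (1/10110)*(21952/729) = 10976/3685095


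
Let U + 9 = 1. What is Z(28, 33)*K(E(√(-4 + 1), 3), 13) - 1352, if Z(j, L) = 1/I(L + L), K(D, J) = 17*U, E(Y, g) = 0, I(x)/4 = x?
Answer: -44633/33 ≈ -1352.5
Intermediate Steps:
I(x) = 4*x
U = -8 (U = -9 + 1 = -8)
K(D, J) = -136 (K(D, J) = 17*(-8) = -136)
Z(j, L) = 1/(8*L) (Z(j, L) = 1/(4*(L + L)) = 1/(4*(2*L)) = 1/(8*L))
Z(28, 33)*K(E(√(-4 + 1), 3), 13) - 1352 = ((⅛)/33)*(-136) - 1352 = ((⅛)*(1/33))*(-136) - 1352 = (1/264)*(-136) - 1352 = -17/33 - 1352 = -44633/33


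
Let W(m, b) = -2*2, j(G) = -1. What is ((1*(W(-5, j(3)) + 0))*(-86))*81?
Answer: 27864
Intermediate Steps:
W(m, b) = -4
((1*(W(-5, j(3)) + 0))*(-86))*81 = ((1*(-4 + 0))*(-86))*81 = ((1*(-4))*(-86))*81 = -4*(-86)*81 = 344*81 = 27864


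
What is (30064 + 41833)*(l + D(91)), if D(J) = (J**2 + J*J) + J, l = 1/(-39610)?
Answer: 47425082279113/39610 ≈ 1.1973e+9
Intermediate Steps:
l = -1/39610 ≈ -2.5246e-5
D(J) = J + 2*J**2 (D(J) = (J**2 + J**2) + J = 2*J**2 + J = J + 2*J**2)
(30064 + 41833)*(l + D(91)) = (30064 + 41833)*(-1/39610 + 91*(1 + 2*91)) = 71897*(-1/39610 + 91*(1 + 182)) = 71897*(-1/39610 + 91*183) = 71897*(-1/39610 + 16653) = 71897*(659625329/39610) = 47425082279113/39610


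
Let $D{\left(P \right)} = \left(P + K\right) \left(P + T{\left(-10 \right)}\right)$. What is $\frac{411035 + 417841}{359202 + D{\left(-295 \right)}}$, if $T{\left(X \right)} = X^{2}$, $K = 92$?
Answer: $\frac{276292}{132929} \approx 2.0785$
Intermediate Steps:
$D{\left(P \right)} = \left(92 + P\right) \left(100 + P\right)$ ($D{\left(P \right)} = \left(P + 92\right) \left(P + \left(-10\right)^{2}\right) = \left(92 + P\right) \left(P + 100\right) = \left(92 + P\right) \left(100 + P\right)$)
$\frac{411035 + 417841}{359202 + D{\left(-295 \right)}} = \frac{411035 + 417841}{359202 + \left(9200 + \left(-295\right)^{2} + 192 \left(-295\right)\right)} = \frac{828876}{359202 + \left(9200 + 87025 - 56640\right)} = \frac{828876}{359202 + 39585} = \frac{828876}{398787} = 828876 \cdot \frac{1}{398787} = \frac{276292}{132929}$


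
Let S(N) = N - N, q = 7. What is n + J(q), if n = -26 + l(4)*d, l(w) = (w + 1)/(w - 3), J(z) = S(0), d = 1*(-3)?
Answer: -41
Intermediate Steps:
d = -3
S(N) = 0
J(z) = 0
l(w) = (1 + w)/(-3 + w)
n = -41 (n = -26 + ((1 + 4)/(-3 + 4))*(-3) = -26 + (5/1)*(-3) = -26 + (1*5)*(-3) = -26 + 5*(-3) = -26 - 15 = -41)
n + J(q) = -41 + 0 = -41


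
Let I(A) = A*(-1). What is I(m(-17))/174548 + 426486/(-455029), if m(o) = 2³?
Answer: -18611479640/19856100473 ≈ -0.93732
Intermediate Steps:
m(o) = 8
I(A) = -A
I(m(-17))/174548 + 426486/(-455029) = -1*8/174548 + 426486/(-455029) = -8*1/174548 + 426486*(-1/455029) = -2/43637 - 426486/455029 = -18611479640/19856100473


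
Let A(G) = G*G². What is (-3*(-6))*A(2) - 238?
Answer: -94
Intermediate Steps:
A(G) = G³
(-3*(-6))*A(2) - 238 = -3*(-6)*2³ - 238 = 18*8 - 238 = 144 - 238 = -94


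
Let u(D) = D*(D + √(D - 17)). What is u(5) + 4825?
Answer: 4850 + 10*I*√3 ≈ 4850.0 + 17.32*I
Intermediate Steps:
u(D) = D*(D + √(-17 + D))
u(5) + 4825 = 5*(5 + √(-17 + 5)) + 4825 = 5*(5 + √(-12)) + 4825 = 5*(5 + 2*I*√3) + 4825 = (25 + 10*I*√3) + 4825 = 4850 + 10*I*√3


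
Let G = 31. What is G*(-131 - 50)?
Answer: -5611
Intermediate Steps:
G*(-131 - 50) = 31*(-131 - 50) = 31*(-181) = -5611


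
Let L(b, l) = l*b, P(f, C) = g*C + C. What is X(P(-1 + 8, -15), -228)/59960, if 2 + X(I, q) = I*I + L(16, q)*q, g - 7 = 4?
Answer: 432071/29980 ≈ 14.412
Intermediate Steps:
g = 11 (g = 7 + 4 = 11)
P(f, C) = 12*C (P(f, C) = 11*C + C = 12*C)
L(b, l) = b*l
X(I, q) = -2 + I**2 + 16*q**2 (X(I, q) = -2 + (I*I + (16*q)*q) = -2 + (I**2 + 16*q**2) = -2 + I**2 + 16*q**2)
X(P(-1 + 8, -15), -228)/59960 = (-2 + (12*(-15))**2 + 16*(-228)**2)/59960 = (-2 + (-180)**2 + 16*51984)*(1/59960) = (-2 + 32400 + 831744)*(1/59960) = 864142*(1/59960) = 432071/29980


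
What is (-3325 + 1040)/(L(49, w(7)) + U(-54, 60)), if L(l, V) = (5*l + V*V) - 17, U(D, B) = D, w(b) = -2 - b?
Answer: -457/51 ≈ -8.9608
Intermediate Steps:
L(l, V) = -17 + V**2 + 5*l (L(l, V) = (5*l + V**2) - 17 = (V**2 + 5*l) - 17 = -17 + V**2 + 5*l)
(-3325 + 1040)/(L(49, w(7)) + U(-54, 60)) = (-3325 + 1040)/((-17 + (-2 - 1*7)**2 + 5*49) - 54) = -2285/((-17 + (-2 - 7)**2 + 245) - 54) = -2285/((-17 + (-9)**2 + 245) - 54) = -2285/((-17 + 81 + 245) - 54) = -2285/(309 - 54) = -2285/255 = -2285*1/255 = -457/51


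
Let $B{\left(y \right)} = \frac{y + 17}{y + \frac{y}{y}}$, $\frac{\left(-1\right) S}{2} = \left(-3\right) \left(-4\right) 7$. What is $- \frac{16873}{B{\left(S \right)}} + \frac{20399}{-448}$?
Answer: $- \frac{1265450617}{67648} \approx -18706.0$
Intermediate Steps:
$S = -168$ ($S = - 2 \left(-3\right) \left(-4\right) 7 = - 2 \cdot 12 \cdot 7 = \left(-2\right) 84 = -168$)
$B{\left(y \right)} = \frac{17 + y}{1 + y}$ ($B{\left(y \right)} = \frac{17 + y}{y + 1} = \frac{17 + y}{1 + y}$)
$- \frac{16873}{B{\left(S \right)}} + \frac{20399}{-448} = - \frac{16873}{\frac{1}{1 - 168} \left(17 - 168\right)} + \frac{20399}{-448} = - \frac{16873}{\frac{1}{-167} \left(-151\right)} + 20399 \left(- \frac{1}{448}\right) = - \frac{16873}{\left(- \frac{1}{167}\right) \left(-151\right)} - \frac{20399}{448} = - \frac{16873}{\frac{151}{167}} - \frac{20399}{448} = \left(-16873\right) \frac{167}{151} - \frac{20399}{448} = - \frac{2817791}{151} - \frac{20399}{448} = - \frac{1265450617}{67648}$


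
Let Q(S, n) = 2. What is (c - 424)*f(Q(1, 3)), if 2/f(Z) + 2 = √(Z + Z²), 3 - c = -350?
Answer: -142 - 71*√6 ≈ -315.91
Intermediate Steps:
c = 353 (c = 3 - 1*(-350) = 3 + 350 = 353)
f(Z) = 2/(-2 + √(Z + Z²))
(c - 424)*f(Q(1, 3)) = (353 - 424)*(2/(-2 + √(2*(1 + 2)))) = -142/(-2 + √(2*3)) = -142/(-2 + √6)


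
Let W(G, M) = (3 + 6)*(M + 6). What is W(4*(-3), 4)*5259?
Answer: 473310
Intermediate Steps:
W(G, M) = 54 + 9*M (W(G, M) = 9*(6 + M) = 54 + 9*M)
W(4*(-3), 4)*5259 = (54 + 9*4)*5259 = (54 + 36)*5259 = 90*5259 = 473310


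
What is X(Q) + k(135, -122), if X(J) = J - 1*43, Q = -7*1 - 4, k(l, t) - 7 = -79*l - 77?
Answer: -10789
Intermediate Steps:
k(l, t) = -70 - 79*l (k(l, t) = 7 + (-79*l - 77) = 7 + (-77 - 79*l) = -70 - 79*l)
Q = -11 (Q = -7 - 4 = -11)
X(J) = -43 + J (X(J) = J - 43 = -43 + J)
X(Q) + k(135, -122) = (-43 - 11) + (-70 - 79*135) = -54 + (-70 - 10665) = -54 - 10735 = -10789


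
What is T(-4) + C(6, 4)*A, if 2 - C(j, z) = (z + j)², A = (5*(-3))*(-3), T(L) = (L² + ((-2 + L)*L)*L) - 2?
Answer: -4492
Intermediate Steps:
T(L) = -2 + L² + L²*(-2 + L) (T(L) = (L² + (L*(-2 + L))*L) - 2 = (L² + L²*(-2 + L)) - 2 = -2 + L² + L²*(-2 + L))
A = 45 (A = -15*(-3) = 45)
C(j, z) = 2 - (j + z)² (C(j, z) = 2 - (z + j)² = 2 - (j + z)²)
T(-4) + C(6, 4)*A = (-2 + (-4)³ - 1*(-4)²) + (2 - (6 + 4)²)*45 = (-2 - 64 - 1*16) + (2 - 1*10²)*45 = (-2 - 64 - 16) + (2 - 1*100)*45 = -82 + (2 - 100)*45 = -82 - 98*45 = -82 - 4410 = -4492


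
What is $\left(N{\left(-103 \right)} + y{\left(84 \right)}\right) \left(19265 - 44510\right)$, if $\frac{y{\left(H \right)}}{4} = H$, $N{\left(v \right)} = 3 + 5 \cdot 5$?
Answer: $-9189180$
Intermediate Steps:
$N{\left(v \right)} = 28$ ($N{\left(v \right)} = 3 + 25 = 28$)
$y{\left(H \right)} = 4 H$
$\left(N{\left(-103 \right)} + y{\left(84 \right)}\right) \left(19265 - 44510\right) = \left(28 + 4 \cdot 84\right) \left(19265 - 44510\right) = \left(28 + 336\right) \left(-25245\right) = 364 \left(-25245\right) = -9189180$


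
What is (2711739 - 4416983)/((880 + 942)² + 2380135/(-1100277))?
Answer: -1876240752588/3652569572333 ≈ -0.51368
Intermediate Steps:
(2711739 - 4416983)/((880 + 942)² + 2380135/(-1100277)) = -1705244/(1822² + 2380135*(-1/1100277)) = -1705244/(3319684 - 2380135/1100277) = -1705244/3652569572333/1100277 = -1705244*1100277/3652569572333 = -1876240752588/3652569572333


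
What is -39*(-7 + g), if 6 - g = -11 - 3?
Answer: -507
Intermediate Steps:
g = 20 (g = 6 - (-11 - 3) = 6 - 1*(-14) = 6 + 14 = 20)
-39*(-7 + g) = -39*(-7 + 20) = -39*13 = -507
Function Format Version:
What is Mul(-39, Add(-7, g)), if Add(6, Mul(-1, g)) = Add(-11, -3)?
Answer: -507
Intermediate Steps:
g = 20 (g = Add(6, Mul(-1, Add(-11, -3))) = Add(6, Mul(-1, -14)) = Add(6, 14) = 20)
Mul(-39, Add(-7, g)) = Mul(-39, Add(-7, 20)) = Mul(-39, 13) = -507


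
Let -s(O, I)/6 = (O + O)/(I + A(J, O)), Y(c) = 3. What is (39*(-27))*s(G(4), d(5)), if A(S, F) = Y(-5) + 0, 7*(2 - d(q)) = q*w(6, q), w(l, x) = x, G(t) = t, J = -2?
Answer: 176904/5 ≈ 35381.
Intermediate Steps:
d(q) = 2 - q²/7 (d(q) = 2 - q*q/7 = 2 - q²/7)
A(S, F) = 3 (A(S, F) = 3 + 0 = 3)
s(O, I) = -12*O/(3 + I) (s(O, I) = -6*(O + O)/(I + 3) = -6*2*O/(3 + I) = -12*O/(3 + I))
(39*(-27))*s(G(4), d(5)) = (39*(-27))*(-12*4/(3 + (2 - ⅐*5²))) = -(-12636)*4/(3 + (2 - ⅐*25)) = -(-12636)*4/(3 + (2 - 25/7)) = -(-12636)*4/(3 - 11/7) = -(-12636)*4/10/7 = -(-12636)*4*7/10 = -1053*(-168/5) = 176904/5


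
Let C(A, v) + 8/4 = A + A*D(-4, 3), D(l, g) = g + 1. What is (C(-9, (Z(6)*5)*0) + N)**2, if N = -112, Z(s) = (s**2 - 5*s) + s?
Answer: 25281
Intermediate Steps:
D(l, g) = 1 + g
Z(s) = s**2 - 4*s
C(A, v) = -2 + 5*A (C(A, v) = -2 + (A + A*(1 + 3)) = -2 + (A + A*4) = -2 + (A + 4*A) = -2 + 5*A)
(C(-9, (Z(6)*5)*0) + N)**2 = ((-2 + 5*(-9)) - 112)**2 = ((-2 - 45) - 112)**2 = (-47 - 112)**2 = (-159)**2 = 25281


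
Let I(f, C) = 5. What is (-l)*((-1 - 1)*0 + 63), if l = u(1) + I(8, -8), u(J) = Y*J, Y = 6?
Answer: -693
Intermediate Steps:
u(J) = 6*J
l = 11 (l = 6*1 + 5 = 6 + 5 = 11)
(-l)*((-1 - 1)*0 + 63) = (-1*11)*((-1 - 1)*0 + 63) = -11*(-2*0 + 63) = -11*(0 + 63) = -11*63 = -693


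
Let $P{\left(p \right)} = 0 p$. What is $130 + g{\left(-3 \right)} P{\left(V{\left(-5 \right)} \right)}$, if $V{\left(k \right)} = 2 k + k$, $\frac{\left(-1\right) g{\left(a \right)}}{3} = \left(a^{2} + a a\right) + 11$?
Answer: $130$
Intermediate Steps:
$g{\left(a \right)} = -33 - 6 a^{2}$ ($g{\left(a \right)} = - 3 \left(\left(a^{2} + a a\right) + 11\right) = - 3 \left(\left(a^{2} + a^{2}\right) + 11\right) = - 3 \left(2 a^{2} + 11\right) = - 3 \left(11 + 2 a^{2}\right) = -33 - 6 a^{2}$)
$V{\left(k \right)} = 3 k$
$P{\left(p \right)} = 0$
$130 + g{\left(-3 \right)} P{\left(V{\left(-5 \right)} \right)} = 130 + \left(-33 - 6 \left(-3\right)^{2}\right) 0 = 130 + \left(-33 - 54\right) 0 = 130 - 0 = 130 + 0 = 130$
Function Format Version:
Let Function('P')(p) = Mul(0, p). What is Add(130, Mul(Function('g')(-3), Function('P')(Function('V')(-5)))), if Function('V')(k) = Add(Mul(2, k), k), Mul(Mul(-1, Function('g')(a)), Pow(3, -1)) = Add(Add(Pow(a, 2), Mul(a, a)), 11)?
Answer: 130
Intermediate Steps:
Function('g')(a) = Add(-33, Mul(-6, Pow(a, 2))) (Function('g')(a) = Mul(-3, Add(Add(Pow(a, 2), Mul(a, a)), 11)) = Mul(-3, Add(Add(Pow(a, 2), Pow(a, 2)), 11)) = Mul(-3, Add(Mul(2, Pow(a, 2)), 11)) = Mul(-3, Add(11, Mul(2, Pow(a, 2)))) = Add(-33, Mul(-6, Pow(a, 2))))
Function('V')(k) = Mul(3, k)
Function('P')(p) = 0
Add(130, Mul(Function('g')(-3), Function('P')(Function('V')(-5)))) = Add(130, Mul(Add(-33, Mul(-6, Pow(-3, 2))), 0)) = Add(130, Mul(Add(-33, Mul(-6, 9)), 0)) = Add(130, Mul(Add(-33, -54), 0)) = Add(130, Mul(-87, 0)) = Add(130, 0) = 130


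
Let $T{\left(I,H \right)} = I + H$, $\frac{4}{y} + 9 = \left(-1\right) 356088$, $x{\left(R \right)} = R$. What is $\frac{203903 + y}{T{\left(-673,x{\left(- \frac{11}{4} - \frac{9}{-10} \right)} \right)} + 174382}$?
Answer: $\frac{1452184931740}{1237131899871} \approx 1.1738$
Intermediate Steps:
$y = - \frac{4}{356097}$ ($y = \frac{4}{-9 - 356088} = \frac{4}{-356097} = 4 \left(- \frac{1}{356097}\right) = - \frac{4}{356097} \approx -1.1233 \cdot 10^{-5}$)
$T{\left(I,H \right)} = H + I$
$\frac{203903 + y}{T{\left(-673,x{\left(- \frac{11}{4} - \frac{9}{-10} \right)} \right)} + 174382} = \frac{203903 - \frac{4}{356097}}{\left(\left(- \frac{11}{4} - \frac{9}{-10}\right) - 673\right) + 174382} = \frac{72609246587}{356097 \left(\left(\left(\left(-11\right) \frac{1}{4} - - \frac{9}{10}\right) - 673\right) + 174382\right)} = \frac{72609246587}{356097 \left(\left(\left(- \frac{11}{4} + \frac{9}{10}\right) - 673\right) + 174382\right)} = \frac{72609246587}{356097 \left(\left(- \frac{37}{20} - 673\right) + 174382\right)} = \frac{72609246587}{356097 \left(- \frac{13497}{20} + 174382\right)} = \frac{72609246587}{356097 \cdot \frac{3474143}{20}} = \frac{72609246587}{356097} \cdot \frac{20}{3474143} = \frac{1452184931740}{1237131899871}$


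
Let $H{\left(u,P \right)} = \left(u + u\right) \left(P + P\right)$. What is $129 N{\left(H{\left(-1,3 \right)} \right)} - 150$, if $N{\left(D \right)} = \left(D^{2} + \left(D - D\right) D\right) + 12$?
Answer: $19974$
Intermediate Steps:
$H{\left(u,P \right)} = 4 P u$ ($H{\left(u,P \right)} = 2 u 2 P = 4 P u$)
$N{\left(D \right)} = 12 + D^{2}$ ($N{\left(D \right)} = \left(D^{2} + 0 D\right) + 12 = \left(D^{2} + 0\right) + 12 = D^{2} + 12 = 12 + D^{2}$)
$129 N{\left(H{\left(-1,3 \right)} \right)} - 150 = 129 \left(12 + \left(4 \cdot 3 \left(-1\right)\right)^{2}\right) - 150 = 129 \left(12 + \left(-12\right)^{2}\right) - 150 = 129 \left(12 + 144\right) - 150 = 129 \cdot 156 - 150 = 20124 - 150 = 19974$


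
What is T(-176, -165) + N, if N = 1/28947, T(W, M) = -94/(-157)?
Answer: 2721175/4544679 ≈ 0.59876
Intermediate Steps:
T(W, M) = 94/157 (T(W, M) = -94*(-1/157) = 94/157)
N = 1/28947 ≈ 3.4546e-5
T(-176, -165) + N = 94/157 + 1/28947 = 2721175/4544679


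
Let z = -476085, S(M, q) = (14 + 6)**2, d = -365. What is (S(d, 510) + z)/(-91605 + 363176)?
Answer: -475685/271571 ≈ -1.7516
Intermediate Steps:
S(M, q) = 400 (S(M, q) = 20**2 = 400)
(S(d, 510) + z)/(-91605 + 363176) = (400 - 476085)/(-91605 + 363176) = -475685/271571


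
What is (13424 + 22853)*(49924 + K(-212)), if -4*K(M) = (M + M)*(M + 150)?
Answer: 1572680504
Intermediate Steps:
K(M) = -M*(150 + M)/2 (K(M) = -(M + M)*(M + 150)/4 = -2*M*(150 + M)/4 = -M*(150 + M)/2)
(13424 + 22853)*(49924 + K(-212)) = (13424 + 22853)*(49924 - ½*(-212)*(150 - 212)) = 36277*(49924 - ½*(-212)*(-62)) = 36277*(49924 - 6572) = 36277*43352 = 1572680504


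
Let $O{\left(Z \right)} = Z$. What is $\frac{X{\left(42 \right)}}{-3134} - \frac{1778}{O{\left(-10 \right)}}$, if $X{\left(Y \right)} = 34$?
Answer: $\frac{1392978}{7835} \approx 177.79$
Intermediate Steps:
$\frac{X{\left(42 \right)}}{-3134} - \frac{1778}{O{\left(-10 \right)}} = \frac{34}{-3134} - \frac{1778}{-10} = 34 \left(- \frac{1}{3134}\right) - - \frac{889}{5} = - \frac{17}{1567} + \frac{889}{5} = \frac{1392978}{7835}$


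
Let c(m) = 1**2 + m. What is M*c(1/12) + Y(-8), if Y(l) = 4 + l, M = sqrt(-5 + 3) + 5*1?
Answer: 17/12 + 13*I*sqrt(2)/12 ≈ 1.4167 + 1.5321*I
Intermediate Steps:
c(m) = 1 + m
M = 5 + I*sqrt(2) (M = sqrt(-2) + 5 = I*sqrt(2) + 5 = 5 + I*sqrt(2) ≈ 5.0 + 1.4142*I)
M*c(1/12) + Y(-8) = (5 + I*sqrt(2))*(1 + 1/12) + (4 - 8) = (5 + I*sqrt(2))*(1 + 1/12) - 4 = (5 + I*sqrt(2))*(13/12) - 4 = (65/12 + 13*I*sqrt(2)/12) - 4 = 17/12 + 13*I*sqrt(2)/12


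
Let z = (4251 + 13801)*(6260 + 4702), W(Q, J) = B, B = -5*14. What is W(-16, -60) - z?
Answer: -197886094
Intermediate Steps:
B = -70
W(Q, J) = -70
z = 197886024 (z = 18052*10962 = 197886024)
W(-16, -60) - z = -70 - 1*197886024 = -70 - 197886024 = -197886094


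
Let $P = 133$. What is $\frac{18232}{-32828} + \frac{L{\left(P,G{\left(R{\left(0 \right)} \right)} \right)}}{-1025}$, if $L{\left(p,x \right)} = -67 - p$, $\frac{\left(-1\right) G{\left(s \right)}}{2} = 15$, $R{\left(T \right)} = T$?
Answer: $- \frac{121222}{336487} \approx -0.36026$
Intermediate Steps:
$G{\left(s \right)} = -30$ ($G{\left(s \right)} = \left(-2\right) 15 = -30$)
$\frac{18232}{-32828} + \frac{L{\left(P,G{\left(R{\left(0 \right)} \right)} \right)}}{-1025} = \frac{18232}{-32828} + \frac{-67 - 133}{-1025} = 18232 \left(- \frac{1}{32828}\right) + \left(-67 - 133\right) \left(- \frac{1}{1025}\right) = - \frac{4558}{8207} - - \frac{8}{41} = - \frac{4558}{8207} + \frac{8}{41} = - \frac{121222}{336487}$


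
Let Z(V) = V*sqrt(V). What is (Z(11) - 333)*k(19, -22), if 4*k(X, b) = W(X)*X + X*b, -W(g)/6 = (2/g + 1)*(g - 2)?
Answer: 213120 - 7040*sqrt(11) ≈ 1.8977e+5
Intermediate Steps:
W(g) = -6*(1 + 2/g)*(-2 + g) (W(g) = -6*(2/g + 1)*(g - 2) = -6*(1 + 2/g)*(-2 + g))
Z(V) = V**(3/2)
k(X, b) = X*b/4 + X*(-6*X + 24/X)/4 (k(X, b) = ((-6*X + 24/X)*X + X*b)/4 = (X*(-6*X + 24/X) + X*b)/4 = (X*b + X*(-6*X + 24/X))/4 = X*b/4 + X*(-6*X + 24/X)/4)
(Z(11) - 333)*k(19, -22) = (11**(3/2) - 333)*(6 + (1/4)*19*(-22 - 6*19)) = (11*sqrt(11) - 333)*(6 + (1/4)*19*(-22 - 114)) = (-333 + 11*sqrt(11))*(6 + (1/4)*19*(-136)) = (-333 + 11*sqrt(11))*(6 - 646) = (-333 + 11*sqrt(11))*(-640) = 213120 - 7040*sqrt(11)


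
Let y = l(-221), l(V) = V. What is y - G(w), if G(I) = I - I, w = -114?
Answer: -221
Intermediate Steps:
G(I) = 0
y = -221
y - G(w) = -221 - 1*0 = -221 + 0 = -221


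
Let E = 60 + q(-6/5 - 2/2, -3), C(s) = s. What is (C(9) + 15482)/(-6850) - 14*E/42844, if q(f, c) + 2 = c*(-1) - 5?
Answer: -167266701/73370350 ≈ -2.2798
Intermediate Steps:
q(f, c) = -7 - c (q(f, c) = -2 + (c*(-1) - 5) = -2 + (-c - 5) = -2 + (-5 - c) = -7 - c)
E = 56 (E = 60 + (-7 - 1*(-3)) = 60 + (-7 + 3) = 60 - 4 = 56)
(C(9) + 15482)/(-6850) - 14*E/42844 = (9 + 15482)/(-6850) - 14*56/42844 = 15491*(-1/6850) - 784*1/42844 = -15491/6850 - 196/10711 = -167266701/73370350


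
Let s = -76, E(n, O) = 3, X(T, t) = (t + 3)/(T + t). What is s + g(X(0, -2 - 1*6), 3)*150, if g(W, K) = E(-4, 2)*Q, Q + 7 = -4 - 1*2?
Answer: -5926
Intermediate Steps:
Q = -13 (Q = -7 + (-4 - 1*2) = -7 + (-4 - 2) = -7 - 6 = -13)
X(T, t) = (3 + t)/(T + t)
g(W, K) = -39 (g(W, K) = 3*(-13) = -39)
s + g(X(0, -2 - 1*6), 3)*150 = -76 - 39*150 = -76 - 5850 = -5926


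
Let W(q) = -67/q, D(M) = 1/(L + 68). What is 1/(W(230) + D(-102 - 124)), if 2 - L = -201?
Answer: -62330/17927 ≈ -3.4769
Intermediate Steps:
L = 203 (L = 2 - 1*(-201) = 2 + 201 = 203)
D(M) = 1/271 (D(M) = 1/(203 + 68) = 1/271)
1/(W(230) + D(-102 - 124)) = 1/(-67/230 + 1/271) = 1/(-17927/62330) = -62330/17927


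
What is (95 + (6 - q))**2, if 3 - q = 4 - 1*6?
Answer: 9216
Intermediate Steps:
q = 5 (q = 3 - (4 - 1*6) = 3 - (4 - 6) = 3 - 1*(-2) = 3 + 2 = 5)
(95 + (6 - q))**2 = (95 + (6 - 1*5))**2 = (95 + (6 - 5))**2 = (95 + 1)**2 = 96**2 = 9216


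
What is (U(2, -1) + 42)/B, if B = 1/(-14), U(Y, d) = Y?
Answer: -616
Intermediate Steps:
B = -1/14 ≈ -0.071429
(U(2, -1) + 42)/B = (2 + 42)/(-1/14) = -14*44 = -616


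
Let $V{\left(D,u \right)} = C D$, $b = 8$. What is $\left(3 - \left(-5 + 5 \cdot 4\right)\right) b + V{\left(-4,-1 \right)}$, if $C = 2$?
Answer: $-104$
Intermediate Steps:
$V{\left(D,u \right)} = 2 D$
$\left(3 - \left(-5 + 5 \cdot 4\right)\right) b + V{\left(-4,-1 \right)} = \left(3 - \left(-5 + 5 \cdot 4\right)\right) 8 + 2 \left(-4\right) = \left(3 - \left(-5 + 20\right)\right) 8 - 8 = \left(3 - 15\right) 8 - 8 = \left(-12\right) 8 - 8 = -96 - 8 = -104$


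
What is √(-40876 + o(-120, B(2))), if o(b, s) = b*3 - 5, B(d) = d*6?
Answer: I*√41241 ≈ 203.08*I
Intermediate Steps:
B(d) = 6*d
o(b, s) = -5 + 3*b (o(b, s) = 3*b - 5 = -5 + 3*b)
√(-40876 + o(-120, B(2))) = √(-40876 + (-5 + 3*(-120))) = √(-40876 + (-5 - 360)) = √(-40876 - 365) = √(-41241) = I*√41241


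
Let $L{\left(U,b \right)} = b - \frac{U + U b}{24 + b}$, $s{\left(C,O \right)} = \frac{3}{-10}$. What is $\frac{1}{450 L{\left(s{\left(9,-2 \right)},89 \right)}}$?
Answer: $\frac{113}{4537800} \approx 2.4902 \cdot 10^{-5}$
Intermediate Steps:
$s{\left(C,O \right)} = - \frac{3}{10}$ ($s{\left(C,O \right)} = 3 \left(- \frac{1}{10}\right) = - \frac{3}{10}$)
$L{\left(U,b \right)} = b - \frac{U + U b}{24 + b}$
$\frac{1}{450 L{\left(s{\left(9,-2 \right)},89 \right)}} = \frac{1}{450 \frac{89^{2} - - \frac{3}{10} + 24 \cdot 89 - \left(- \frac{3}{10}\right) 89}{24 + 89}} = \frac{1}{450 \frac{7921 + \frac{3}{10} + 2136 + \frac{267}{10}}{113}} = \frac{1}{450 \cdot \frac{1}{113} \cdot 10084} = \frac{1}{450 \cdot \frac{10084}{113}} = \frac{1}{\frac{4537800}{113}} = \frac{113}{4537800}$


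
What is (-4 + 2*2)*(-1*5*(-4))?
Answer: 0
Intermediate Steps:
(-4 + 2*2)*(-1*5*(-4)) = (-4 + 4)*(-5*(-4)) = 0*20 = 0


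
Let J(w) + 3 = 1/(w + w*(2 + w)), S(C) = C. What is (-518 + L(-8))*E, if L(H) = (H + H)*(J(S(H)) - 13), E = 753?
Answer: -987936/5 ≈ -1.9759e+5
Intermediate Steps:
J(w) = -3 + 1/(w + w*(2 + w))
L(H) = 2*H*(-13 + (1 - 9*H - 3*H²)/(H*(3 + H))) (L(H) = (H + H)*((1 - 9*H - 3*H²)/(H*(3 + H)) - 13) = (2*H)*(-13 + (1 - 9*H - 3*H²)/(H*(3 + H))) = 2*H*(-13 + (1 - 9*H - 3*H²)/(H*(3 + H))))
(-518 + L(-8))*E = (-518 + 2*(1 - 48*(-8) - 16*(-8)²)/(3 - 8))*753 = (-518 + 2*(1 + 384 - 16*64)/(-5))*753 = (-518 + 2*(-⅕)*(1 + 384 - 1024))*753 = (-518 + 2*(-⅕)*(-639))*753 = (-518 + 1278/5)*753 = -1312/5*753 = -987936/5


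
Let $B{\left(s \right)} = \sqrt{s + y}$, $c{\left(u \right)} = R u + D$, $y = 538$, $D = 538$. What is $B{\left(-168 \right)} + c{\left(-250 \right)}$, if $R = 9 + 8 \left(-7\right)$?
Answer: $12288 + \sqrt{370} \approx 12307.0$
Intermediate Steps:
$R = -47$ ($R = 9 - 56 = -47$)
$c{\left(u \right)} = 538 - 47 u$ ($c{\left(u \right)} = - 47 u + 538 = 538 - 47 u$)
$B{\left(s \right)} = \sqrt{538 + s}$ ($B{\left(s \right)} = \sqrt{s + 538} = \sqrt{538 + s}$)
$B{\left(-168 \right)} + c{\left(-250 \right)} = \sqrt{538 - 168} + \left(538 - -11750\right) = \sqrt{370} + \left(538 + 11750\right) = \sqrt{370} + 12288 = 12288 + \sqrt{370}$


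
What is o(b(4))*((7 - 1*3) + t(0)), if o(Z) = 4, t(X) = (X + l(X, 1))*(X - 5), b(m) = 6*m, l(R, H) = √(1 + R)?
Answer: -4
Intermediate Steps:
t(X) = (-5 + X)*(X + √(1 + X)) (t(X) = (X + √(1 + X))*(X - 5) = (X + √(1 + X))*(-5 + X) = (-5 + X)*(X + √(1 + X)))
o(b(4))*((7 - 1*3) + t(0)) = 4*((7 - 1*3) + (0² - 5*0 - 5*√(1 + 0) + 0*√(1 + 0))) = 4*((7 - 3) + (0 + 0 - 5*√1 + 0*√1)) = 4*(4 + (0 + 0 - 5*1 + 0*1)) = 4*(4 + (0 + 0 - 5 + 0)) = 4*(4 - 5) = 4*(-1) = -4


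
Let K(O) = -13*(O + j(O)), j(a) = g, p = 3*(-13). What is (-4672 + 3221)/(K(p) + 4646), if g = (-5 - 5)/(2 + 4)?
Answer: -4353/15524 ≈ -0.28040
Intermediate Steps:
g = -5/3 (g = -10/6 = -10*⅙ = -5/3 ≈ -1.6667)
p = -39
j(a) = -5/3
K(O) = 65/3 - 13*O (K(O) = -13*(O - 5/3) = -13*(-5/3 + O) = 65/3 - 13*O)
(-4672 + 3221)/(K(p) + 4646) = (-4672 + 3221)/((65/3 - 13*(-39)) + 4646) = -1451/((65/3 + 507) + 4646) = -1451/(1586/3 + 4646) = -1451/15524/3 = -1451*3/15524 = -4353/15524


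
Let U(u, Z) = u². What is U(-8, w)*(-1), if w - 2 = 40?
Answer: -64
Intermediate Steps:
w = 42 (w = 2 + 40 = 42)
U(-8, w)*(-1) = (-8)²*(-1) = 64*(-1) = -64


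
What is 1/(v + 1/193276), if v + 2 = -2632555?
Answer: -193276/508810086731 ≈ -3.7986e-7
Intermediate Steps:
v = -2632557 (v = -2 - 2632555 = -2632557)
1/(v + 1/193276) = 1/(-2632557 + 1/193276) = 1/(-508810086731/193276) = -193276/508810086731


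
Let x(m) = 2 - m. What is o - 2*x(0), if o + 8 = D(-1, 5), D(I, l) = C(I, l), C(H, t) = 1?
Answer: -11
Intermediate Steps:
D(I, l) = 1
o = -7 (o = -8 + 1 = -7)
o - 2*x(0) = -7 - 2*(2 - 1*0) = -7 - 2*(2 + 0) = -7 - 2*2 = -7 - 4 = -11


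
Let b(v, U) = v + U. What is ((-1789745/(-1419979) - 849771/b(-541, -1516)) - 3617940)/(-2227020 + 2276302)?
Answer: -480291774589343/6543074374793 ≈ -73.405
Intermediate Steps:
b(v, U) = U + v
((-1789745/(-1419979) - 849771/b(-541, -1516)) - 3617940)/(-2227020 + 2276302) = ((-1789745/(-1419979) - 849771/(-1516 - 541)) - 3617940)/(-2227020 + 2276302) = ((-1789745*(-1/1419979) - 849771/(-2057)) - 3617940)/49282 = ((1789745/1419979 - 849771*(-1/2057)) - 3617940)*(1/49282) = ((1789745/1419979 + 849771/2057) - 3617940)*(1/49282) = (110030770934/265536073 - 3617940)*(1/49282) = -960583549178686/265536073*1/49282 = -480291774589343/6543074374793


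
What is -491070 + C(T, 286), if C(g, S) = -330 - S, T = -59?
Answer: -491686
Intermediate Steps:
-491070 + C(T, 286) = -491070 + (-330 - 1*286) = -491070 + (-330 - 286) = -491070 - 616 = -491686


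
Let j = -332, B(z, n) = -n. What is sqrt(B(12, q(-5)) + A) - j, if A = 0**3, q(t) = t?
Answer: 332 + sqrt(5) ≈ 334.24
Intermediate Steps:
A = 0
sqrt(B(12, q(-5)) + A) - j = sqrt(-1*(-5) + 0) - 1*(-332) = sqrt(5 + 0) + 332 = sqrt(5) + 332 = 332 + sqrt(5)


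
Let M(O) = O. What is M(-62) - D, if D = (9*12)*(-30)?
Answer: 3178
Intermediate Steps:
D = -3240 (D = 108*(-30) = -3240)
M(-62) - D = -62 - 1*(-3240) = -62 + 3240 = 3178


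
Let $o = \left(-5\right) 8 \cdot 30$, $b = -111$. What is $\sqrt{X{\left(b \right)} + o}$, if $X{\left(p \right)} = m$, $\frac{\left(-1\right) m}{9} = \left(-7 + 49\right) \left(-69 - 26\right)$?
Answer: $\sqrt{34710} \approx 186.31$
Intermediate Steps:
$o = -1200$ ($o = \left(-40\right) 30 = -1200$)
$m = 35910$ ($m = - 9 \left(-7 + 49\right) \left(-69 - 26\right) = - 9 \cdot 42 \left(-95\right) = \left(-9\right) \left(-3990\right) = 35910$)
$X{\left(p \right)} = 35910$
$\sqrt{X{\left(b \right)} + o} = \sqrt{35910 - 1200} = \sqrt{34710}$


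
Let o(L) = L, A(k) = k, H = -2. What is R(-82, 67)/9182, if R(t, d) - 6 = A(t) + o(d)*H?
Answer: -105/4591 ≈ -0.022871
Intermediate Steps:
R(t, d) = 6 + t - 2*d (R(t, d) = 6 + (t + d*(-2)) = 6 + (t - 2*d) = 6 + t - 2*d)
R(-82, 67)/9182 = (6 - 82 - 2*67)/9182 = (6 - 82 - 134)*(1/9182) = -210*1/9182 = -105/4591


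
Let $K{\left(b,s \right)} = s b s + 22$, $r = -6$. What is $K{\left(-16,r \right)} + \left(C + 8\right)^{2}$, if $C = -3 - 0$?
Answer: $-529$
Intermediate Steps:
$C = -3$ ($C = -3 + 0 = -3$)
$K{\left(b,s \right)} = 22 + b s^{2}$ ($K{\left(b,s \right)} = b s s + 22 = b s^{2} + 22 = 22 + b s^{2}$)
$K{\left(-16,r \right)} + \left(C + 8\right)^{2} = \left(22 - 16 \left(-6\right)^{2}\right) + \left(-3 + 8\right)^{2} = \left(22 - 576\right) + 5^{2} = \left(22 - 576\right) + 25 = -554 + 25 = -529$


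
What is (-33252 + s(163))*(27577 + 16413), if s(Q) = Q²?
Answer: -293985170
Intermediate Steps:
(-33252 + s(163))*(27577 + 16413) = (-33252 + 163²)*(27577 + 16413) = (-33252 + 26569)*43990 = -6683*43990 = -293985170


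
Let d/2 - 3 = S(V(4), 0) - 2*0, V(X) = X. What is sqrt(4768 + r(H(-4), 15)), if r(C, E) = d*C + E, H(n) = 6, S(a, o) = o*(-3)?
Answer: sqrt(4819) ≈ 69.419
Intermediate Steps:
S(a, o) = -3*o
d = 6 (d = 6 + 2*(-3*0 - 2*0) = 6 + 2*(0 + 0) = 6 + 2*0 = 6 + 0 = 6)
r(C, E) = E + 6*C (r(C, E) = 6*C + E = E + 6*C)
sqrt(4768 + r(H(-4), 15)) = sqrt(4768 + (15 + 6*6)) = sqrt(4768 + (15 + 36)) = sqrt(4768 + 51) = sqrt(4819)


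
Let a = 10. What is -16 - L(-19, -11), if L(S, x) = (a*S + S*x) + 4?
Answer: -39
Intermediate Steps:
L(S, x) = 4 + 10*S + S*x (L(S, x) = (10*S + S*x) + 4 = 4 + 10*S + S*x)
-16 - L(-19, -11) = -16 - (4 + 10*(-19) - 19*(-11)) = -16 - (4 - 190 + 209) = -16 - 1*23 = -16 - 23 = -39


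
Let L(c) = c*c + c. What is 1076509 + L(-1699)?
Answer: 3961411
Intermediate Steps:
L(c) = c + c**2 (L(c) = c**2 + c = c + c**2)
1076509 + L(-1699) = 1076509 - 1699*(1 - 1699) = 1076509 - 1699*(-1698) = 1076509 + 2884902 = 3961411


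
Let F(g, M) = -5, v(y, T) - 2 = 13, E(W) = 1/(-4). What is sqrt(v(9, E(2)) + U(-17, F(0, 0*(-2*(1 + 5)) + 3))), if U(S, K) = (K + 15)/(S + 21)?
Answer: sqrt(70)/2 ≈ 4.1833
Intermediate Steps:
E(W) = -1/4
v(y, T) = 15 (v(y, T) = 2 + 13 = 15)
U(S, K) = (15 + K)/(21 + S)
sqrt(v(9, E(2)) + U(-17, F(0, 0*(-2*(1 + 5)) + 3))) = sqrt(15 + (15 - 5)/(21 - 17)) = sqrt(15 + 10/4) = sqrt(15 + (1/4)*10) = sqrt(15 + 5/2) = sqrt(35/2) = sqrt(70)/2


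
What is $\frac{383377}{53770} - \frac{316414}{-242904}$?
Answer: $\frac{27534346897}{3265237020} \approx 8.4326$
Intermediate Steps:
$\frac{383377}{53770} - \frac{316414}{-242904} = 383377 \cdot \frac{1}{53770} - - \frac{158207}{121452} = \frac{383377}{53770} + \frac{158207}{121452} = \frac{27534346897}{3265237020}$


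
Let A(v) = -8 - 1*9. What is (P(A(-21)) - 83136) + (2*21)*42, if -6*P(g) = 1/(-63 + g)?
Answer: -39058559/480 ≈ -81372.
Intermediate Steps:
A(v) = -17 (A(v) = -8 - 9 = -17)
P(g) = -1/(6*(-63 + g))
(P(A(-21)) - 83136) + (2*21)*42 = (-1/(-378 + 6*(-17)) - 83136) + (2*21)*42 = (-1/(-378 - 102) - 83136) + 42*42 = (-1/(-480) - 83136) + 1764 = (-1*(-1/480) - 83136) + 1764 = (1/480 - 83136) + 1764 = -39905279/480 + 1764 = -39058559/480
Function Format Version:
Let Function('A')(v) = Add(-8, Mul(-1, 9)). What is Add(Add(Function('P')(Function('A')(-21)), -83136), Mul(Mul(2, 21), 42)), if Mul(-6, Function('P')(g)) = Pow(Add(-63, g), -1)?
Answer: Rational(-39058559, 480) ≈ -81372.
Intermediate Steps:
Function('A')(v) = -17 (Function('A')(v) = Add(-8, -9) = -17)
Function('P')(g) = Mul(Rational(-1, 6), Pow(Add(-63, g), -1))
Add(Add(Function('P')(Function('A')(-21)), -83136), Mul(Mul(2, 21), 42)) = Add(Add(Mul(-1, Pow(Add(-378, Mul(6, -17)), -1)), -83136), Mul(Mul(2, 21), 42)) = Add(Add(Mul(-1, Pow(Add(-378, -102), -1)), -83136), Mul(42, 42)) = Add(Add(Mul(-1, Pow(-480, -1)), -83136), 1764) = Add(Add(Mul(-1, Rational(-1, 480)), -83136), 1764) = Add(Add(Rational(1, 480), -83136), 1764) = Add(Rational(-39905279, 480), 1764) = Rational(-39058559, 480)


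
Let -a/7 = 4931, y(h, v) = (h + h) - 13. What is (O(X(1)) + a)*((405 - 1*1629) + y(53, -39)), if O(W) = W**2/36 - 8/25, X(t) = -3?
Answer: 3903880617/100 ≈ 3.9039e+7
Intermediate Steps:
y(h, v) = -13 + 2*h (y(h, v) = 2*h - 13 = -13 + 2*h)
a = -34517 (a = -7*4931 = -34517)
O(W) = -8/25 + W**2/36 (O(W) = W**2*(1/36) - 8*1/25 = W**2/36 - 8/25 = -8/25 + W**2/36)
(O(X(1)) + a)*((405 - 1*1629) + y(53, -39)) = ((-8/25 + (1/36)*(-3)**2) - 34517)*((405 - 1*1629) + (-13 + 2*53)) = ((-8/25 + (1/36)*9) - 34517)*((405 - 1629) + (-13 + 106)) = ((-8/25 + 1/4) - 34517)*(-1224 + 93) = (-7/100 - 34517)*(-1131) = -3451707/100*(-1131) = 3903880617/100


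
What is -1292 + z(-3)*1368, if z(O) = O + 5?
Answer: 1444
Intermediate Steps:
z(O) = 5 + O
-1292 + z(-3)*1368 = -1292 + (5 - 3)*1368 = -1292 + 2*1368 = -1292 + 2736 = 1444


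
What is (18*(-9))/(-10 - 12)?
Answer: 81/11 ≈ 7.3636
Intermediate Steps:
(18*(-9))/(-10 - 12) = -162/(-22) = -162*(-1/22) = 81/11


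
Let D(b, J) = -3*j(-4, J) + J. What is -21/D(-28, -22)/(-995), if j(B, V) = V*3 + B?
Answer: 21/187060 ≈ 0.00011226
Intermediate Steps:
j(B, V) = B + 3*V (j(B, V) = 3*V + B = B + 3*V)
D(b, J) = 12 - 8*J (D(b, J) = -3*(-4 + 3*J) + J = (12 - 9*J) + J = 12 - 8*J)
-21/D(-28, -22)/(-995) = -21/(12 - 8*(-22))/(-995) = -21/(12 + 176)*(-1/995) = -21/188*(-1/995) = 21/187060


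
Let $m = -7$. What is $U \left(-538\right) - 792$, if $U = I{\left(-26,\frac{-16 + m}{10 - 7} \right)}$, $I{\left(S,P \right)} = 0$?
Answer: $-792$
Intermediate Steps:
$U = 0$
$U \left(-538\right) - 792 = 0 \left(-538\right) - 792 = 0 - 792 = -792$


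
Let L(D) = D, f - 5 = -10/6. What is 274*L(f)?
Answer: 2740/3 ≈ 913.33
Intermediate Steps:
f = 10/3 (f = 5 - 10/6 = 5 - 10*1/6 = 5 - 5/3 = 10/3 ≈ 3.3333)
274*L(f) = 274*(10/3) = 2740/3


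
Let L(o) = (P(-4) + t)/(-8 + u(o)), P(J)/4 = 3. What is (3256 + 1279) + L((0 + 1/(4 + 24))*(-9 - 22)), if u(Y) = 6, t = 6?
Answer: 4526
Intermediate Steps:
P(J) = 12 (P(J) = 4*3 = 12)
L(o) = -9 (L(o) = (12 + 6)/(-8 + 6) = 18/(-2) = 18*(-1/2) = -9)
(3256 + 1279) + L((0 + 1/(4 + 24))*(-9 - 22)) = (3256 + 1279) - 9 = 4535 - 9 = 4526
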